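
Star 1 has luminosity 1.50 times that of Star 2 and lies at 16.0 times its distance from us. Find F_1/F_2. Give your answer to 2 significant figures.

F = L/(4πd²), so F_1/F_2 = (L_1/L_2) / (d_1/d_2)²
= 1.50 / (16.0)² = 1.50 / 256.0 = 0.005859.

0.0059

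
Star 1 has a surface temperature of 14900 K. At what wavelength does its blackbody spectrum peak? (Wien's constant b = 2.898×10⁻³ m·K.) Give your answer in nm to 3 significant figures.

194 nm

λ_max = b/T = 2.898×10⁻³ / 14900 = 1.94×10^-7 m = 194.5 nm.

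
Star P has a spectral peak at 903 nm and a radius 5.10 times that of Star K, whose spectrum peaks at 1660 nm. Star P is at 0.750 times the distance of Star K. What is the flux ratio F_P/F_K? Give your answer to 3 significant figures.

528

Wien's law: T_P/T_K = λ_K/λ_P = 1660/903 = 1.838.
L_P/L_K = (R_P/R_K)²(T_P/T_K)⁴ = (5.10)²(1.838)⁴ = 297.0.
F_P/F_K = (L_P/L_K)/(d_P/d_K)² = 297.0/(0.750)² = 528.1.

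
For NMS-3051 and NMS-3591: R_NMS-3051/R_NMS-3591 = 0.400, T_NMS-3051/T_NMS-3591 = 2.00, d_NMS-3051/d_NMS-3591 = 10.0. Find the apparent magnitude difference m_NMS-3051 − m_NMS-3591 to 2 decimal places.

3.98

L_NMS-3051/L_NMS-3591 = (0.400)²(2.00)⁴ = 2.560.
F_NMS-3051/F_NMS-3591 = (L_NMS-3051/L_NMS-3591)/(d_NMS-3051/d_NMS-3591)² = 2.560/100.0 = 0.02560.
m_NMS-3051 − m_NMS-3591 = −2.5 log₁₀(0.02560) = 3.98.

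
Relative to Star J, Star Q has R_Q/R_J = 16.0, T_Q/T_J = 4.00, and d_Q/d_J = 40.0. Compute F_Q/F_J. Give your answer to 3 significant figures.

41.0

L_Q/L_J = (R_Q/R_J)²(T_Q/T_J)⁴ = (16.0)² × (4.00)⁴ = 6.554×10^4.
F_Q/F_J = (L_Q/L_J)/(d_Q/d_J)² = 6.554×10^4 / (40.0)² = 40.96.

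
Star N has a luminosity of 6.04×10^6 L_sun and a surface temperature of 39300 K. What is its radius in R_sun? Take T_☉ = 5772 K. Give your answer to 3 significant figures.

53.0 R_sun

R/R_☉ = √(L/L_☉) / (T/T_☉)² = √(6.04×10^6) / (6.809)²
       = 2458 / 46.36 = 53.01.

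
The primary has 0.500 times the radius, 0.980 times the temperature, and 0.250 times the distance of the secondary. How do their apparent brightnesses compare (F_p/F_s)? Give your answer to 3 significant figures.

L_p/L_s = (R_p/R_s)²(T_p/T_s)⁴ = (0.500)² × (0.980)⁴ = 0.2306.
F_p/F_s = (L_p/L_s)/(d_p/d_s)² = 0.2306 / (0.250)² = 3.689.

3.69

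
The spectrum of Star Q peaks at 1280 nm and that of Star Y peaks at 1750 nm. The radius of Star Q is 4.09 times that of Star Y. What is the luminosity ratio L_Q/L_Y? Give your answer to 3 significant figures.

58.4

Wien's law gives T ∝ 1/λ_max, so T_Q/T_Y = λ_Y/λ_Q = 1750/1280 = 1.367.
Then L ∝ R²T⁴ gives L_Q/L_Y = (4.09)² × (1.367)⁴ = 16.73 × 3.494 = 58.45.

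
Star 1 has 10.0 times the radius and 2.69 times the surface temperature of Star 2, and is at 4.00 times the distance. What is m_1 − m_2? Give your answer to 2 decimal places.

-6.29

L_1/L_2 = (10.0)²(2.69)⁴ = 5236.
F_1/F_2 = (L_1/L_2)/(d_1/d_2)² = 5236/16.00 = 327.3.
m_1 − m_2 = −2.5 log₁₀(327.3) = -6.29.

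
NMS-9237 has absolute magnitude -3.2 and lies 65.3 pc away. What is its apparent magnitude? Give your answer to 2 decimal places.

0.87

m = M + 5 log₁₀(d/10 pc) = -3.2 + 5 log₁₀(65.3/10)
  = -3.2 + 5 × 0.815 = -3.2 + 4.07 = 0.87.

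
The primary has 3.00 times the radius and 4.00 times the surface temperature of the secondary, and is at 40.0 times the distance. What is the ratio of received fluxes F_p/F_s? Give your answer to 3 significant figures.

L_p/L_s = (R_p/R_s)²(T_p/T_s)⁴ = (3.00)² × (4.00)⁴ = 2304.
F_p/F_s = (L_p/L_s)/(d_p/d_s)² = 2304 / (40.0)² = 1.440.

1.44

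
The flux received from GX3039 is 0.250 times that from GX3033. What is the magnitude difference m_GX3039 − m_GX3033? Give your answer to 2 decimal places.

m_GX3039 − m_GX3033 = −2.5 log₁₀(F_GX3039/F_GX3033) = −2.5 log₁₀(0.250) = −2.5 × (-0.602) = 1.505.

1.51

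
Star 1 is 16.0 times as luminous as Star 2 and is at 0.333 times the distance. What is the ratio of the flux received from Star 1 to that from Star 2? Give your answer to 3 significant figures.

144

F = L/(4πd²), so F_1/F_2 = (L_1/L_2) / (d_1/d_2)²
= 16.0 / (0.333)² = 16.0 / 0.1109 = 144.3.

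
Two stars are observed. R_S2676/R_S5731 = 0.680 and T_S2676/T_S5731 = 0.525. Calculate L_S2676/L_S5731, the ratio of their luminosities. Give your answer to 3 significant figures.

0.0351

From the Stefan–Boltzmann law, L ∝ R²T⁴, so
L_S2676/L_S5731 = (R_S2676/R_S5731)² (T_S2676/T_S5731)⁴ = (0.680)² × (0.525)⁴ = 0.4624 × 0.07597 = 0.03513.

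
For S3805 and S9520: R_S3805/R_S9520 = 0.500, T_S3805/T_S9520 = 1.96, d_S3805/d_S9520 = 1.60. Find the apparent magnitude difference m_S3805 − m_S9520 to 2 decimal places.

L_S3805/L_S9520 = (0.500)²(1.96)⁴ = 3.689.
F_S3805/F_S9520 = (L_S3805/L_S9520)/(d_S3805/d_S9520)² = 3.689/2.560 = 1.441.
m_S3805 − m_S9520 = −2.5 log₁₀(1.441) = -0.40.

-0.40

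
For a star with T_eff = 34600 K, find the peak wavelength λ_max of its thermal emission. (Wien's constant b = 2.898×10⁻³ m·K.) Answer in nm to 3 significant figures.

λ_max = b/T = 2.898×10⁻³ / 34600 = 8.38×10^-8 m = 83.76 nm.

83.8 nm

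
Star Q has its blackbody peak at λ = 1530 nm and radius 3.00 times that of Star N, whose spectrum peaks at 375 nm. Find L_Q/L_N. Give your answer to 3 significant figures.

Wien's law gives T ∝ 1/λ_max, so T_Q/T_N = λ_N/λ_Q = 375/1530 = 0.2451.
Then L ∝ R²T⁴ gives L_Q/L_N = (3.00)² × (0.2451)⁴ = 9.000 × 0.003609 = 0.03248.

0.0325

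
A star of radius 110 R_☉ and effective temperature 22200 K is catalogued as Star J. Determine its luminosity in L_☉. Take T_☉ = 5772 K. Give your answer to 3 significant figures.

2.65×10^6 L_☉

L/L_☉ = (R/R_☉)² (T/T_☉)⁴ = (110)² × (22200/5772)⁴
       = 1.210×10^4 × (3.846)⁴ = 1.210×10^4 × 218.8 = 2.648×10^6.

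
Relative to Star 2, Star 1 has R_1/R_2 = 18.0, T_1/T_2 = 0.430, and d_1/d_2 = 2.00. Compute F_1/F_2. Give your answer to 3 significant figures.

2.77

L_1/L_2 = (R_1/R_2)²(T_1/T_2)⁴ = (18.0)² × (0.430)⁴ = 11.08.
F_1/F_2 = (L_1/L_2)/(d_1/d_2)² = 11.08 / (2.00)² = 2.769.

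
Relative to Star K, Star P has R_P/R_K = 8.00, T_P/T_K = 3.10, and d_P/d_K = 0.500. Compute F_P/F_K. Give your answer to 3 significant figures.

2.36×10^4

L_P/L_K = (R_P/R_K)²(T_P/T_K)⁴ = (8.00)² × (3.10)⁴ = 5911.
F_P/F_K = (L_P/L_K)/(d_P/d_K)² = 5911 / (0.500)² = 2.364×10^4.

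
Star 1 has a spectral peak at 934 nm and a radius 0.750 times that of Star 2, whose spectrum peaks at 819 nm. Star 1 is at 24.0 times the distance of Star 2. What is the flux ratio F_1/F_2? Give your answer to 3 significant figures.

Wien's law: T_1/T_2 = λ_2/λ_1 = 819/934 = 0.8769.
L_1/L_2 = (R_1/R_2)²(T_1/T_2)⁴ = (0.750)²(0.8769)⁴ = 0.3326.
F_1/F_2 = (L_1/L_2)/(d_1/d_2)² = 0.3326/(24.0)² = 5.774×10^-4.

5.77×10^-4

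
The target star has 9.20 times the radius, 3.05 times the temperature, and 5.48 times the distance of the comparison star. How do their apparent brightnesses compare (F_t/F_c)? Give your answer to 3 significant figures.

244

L_t/L_c = (R_t/R_c)²(T_t/T_c)⁴ = (9.20)² × (3.05)⁴ = 7324.
F_t/F_c = (L_t/L_c)/(d_t/d_c)² = 7324 / (5.48)² = 243.9.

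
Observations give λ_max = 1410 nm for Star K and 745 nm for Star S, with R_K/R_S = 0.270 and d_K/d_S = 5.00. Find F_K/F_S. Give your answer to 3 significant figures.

2.27×10^-4

Wien's law: T_K/T_S = λ_S/λ_K = 745/1410 = 0.5284.
L_K/L_S = (R_K/R_S)²(T_K/T_S)⁴ = (0.270)²(0.5284)⁴ = 0.005682.
F_K/F_S = (L_K/L_S)/(d_K/d_S)² = 0.005682/(5.00)² = 2.273×10^-4.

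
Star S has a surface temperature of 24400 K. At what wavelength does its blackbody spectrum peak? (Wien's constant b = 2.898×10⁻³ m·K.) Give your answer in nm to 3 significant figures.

λ_max = b/T = 2.898×10⁻³ / 24400 = 1.19×10^-7 m = 118.8 nm.

119 nm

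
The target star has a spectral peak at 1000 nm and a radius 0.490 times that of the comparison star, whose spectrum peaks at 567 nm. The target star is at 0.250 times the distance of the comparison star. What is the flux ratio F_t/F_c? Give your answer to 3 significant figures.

0.397

Wien's law: T_t/T_c = λ_c/λ_t = 567/1000 = 0.5670.
L_t/L_c = (R_t/R_c)²(T_t/T_c)⁴ = (0.490)²(0.5670)⁴ = 0.02482.
F_t/F_c = (L_t/L_c)/(d_t/d_c)² = 0.02482/(0.250)² = 0.3970.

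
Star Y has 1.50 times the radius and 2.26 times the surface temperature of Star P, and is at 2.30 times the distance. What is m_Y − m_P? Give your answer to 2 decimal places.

-2.61

L_Y/L_P = (1.50)²(2.26)⁴ = 58.70.
F_Y/F_P = (L_Y/L_P)/(d_Y/d_P)² = 58.70/5.290 = 11.10.
m_Y − m_P = −2.5 log₁₀(11.10) = -2.61.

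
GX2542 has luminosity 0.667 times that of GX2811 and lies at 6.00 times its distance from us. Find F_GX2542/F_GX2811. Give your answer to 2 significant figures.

0.019

F = L/(4πd²), so F_GX2542/F_GX2811 = (L_GX2542/L_GX2811) / (d_GX2542/d_GX2811)²
= 0.667 / (6.00)² = 0.667 / 36.00 = 0.01853.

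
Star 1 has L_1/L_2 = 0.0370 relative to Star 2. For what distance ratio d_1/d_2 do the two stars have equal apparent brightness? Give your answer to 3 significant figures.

0.192

Equal flux requires L_1/d_1² = L_2/d_2², so d_1/d_2 = √(L_1/L_2)
= √(0.0370) = 0.1924.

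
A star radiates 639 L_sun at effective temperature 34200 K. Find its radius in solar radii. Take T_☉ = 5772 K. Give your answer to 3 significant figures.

0.720 solar radii

R/R_☉ = √(L/L_☉) / (T/T_☉)² = √(639) / (5.925)²
       = 25.28 / 35.11 = 0.7200.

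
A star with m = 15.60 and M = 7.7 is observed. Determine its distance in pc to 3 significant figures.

m − M = 5 log₁₀(d/10 pc)
15.60 − (7.7) = 7.90 = 5 log₁₀(d/10)
d = 10 × 10^(7.90/5) = 10 × 10^1.580 = 380.2 pc.

380 pc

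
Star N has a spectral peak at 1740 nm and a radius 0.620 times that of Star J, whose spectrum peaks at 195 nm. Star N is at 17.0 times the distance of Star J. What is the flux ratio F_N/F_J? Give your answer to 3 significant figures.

Wien's law: T_N/T_J = λ_J/λ_N = 195/1740 = 0.1121.
L_N/L_J = (R_N/R_J)²(T_N/T_J)⁴ = (0.620)²(0.1121)⁴ = 6.064×10^-5.
F_N/F_J = (L_N/L_J)/(d_N/d_J)² = 6.064×10^-5/(17.0)² = 2.098×10^-7.

2.10×10^-7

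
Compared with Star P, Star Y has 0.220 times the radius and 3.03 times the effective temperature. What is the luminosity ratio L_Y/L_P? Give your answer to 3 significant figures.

From the Stefan–Boltzmann law, L ∝ R²T⁴, so
L_Y/L_P = (R_Y/R_P)² (T_Y/T_P)⁴ = (0.220)² × (3.03)⁴ = 0.04840 × 84.29 = 4.080.

4.08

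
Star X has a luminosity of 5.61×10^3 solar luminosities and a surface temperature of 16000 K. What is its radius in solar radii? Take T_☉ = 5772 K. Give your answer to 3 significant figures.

9.75 solar radii

R/R_☉ = √(L/L_☉) / (T/T_☉)² = √(5.61×10^3) / (2.772)²
       = 74.90 / 7.684 = 9.748.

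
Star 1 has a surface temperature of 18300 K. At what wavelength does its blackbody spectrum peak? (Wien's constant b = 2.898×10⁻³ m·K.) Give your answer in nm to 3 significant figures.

λ_max = b/T = 2.898×10⁻³ / 18300 = 1.58×10^-7 m = 158.4 nm.

158 nm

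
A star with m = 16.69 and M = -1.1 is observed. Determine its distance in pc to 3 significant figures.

3.61×10^4 pc

m − M = 5 log₁₀(d/10 pc)
16.69 − (-1.1) = 17.79 = 5 log₁₀(d/10)
d = 10 × 10^(17.79/5) = 10 × 10^3.558 = 3.614×10^4 pc.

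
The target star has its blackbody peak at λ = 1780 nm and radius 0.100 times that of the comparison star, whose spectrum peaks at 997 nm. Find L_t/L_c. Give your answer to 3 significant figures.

Wien's law gives T ∝ 1/λ_max, so T_t/T_c = λ_c/λ_t = 997/1780 = 0.5601.
Then L ∝ R²T⁴ gives L_t/L_c = (0.100)² × (0.5601)⁴ = 0.01000 × 0.09842 = 9.842×10^-4.

9.84×10^-4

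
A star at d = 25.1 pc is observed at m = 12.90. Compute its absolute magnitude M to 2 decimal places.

M = m − 5 log₁₀(d/10 pc) = 12.90 − 5 log₁₀(25.1/10)
  = 12.90 − 5 × 0.400 = 12.90 − 2.00 = 10.90.

10.90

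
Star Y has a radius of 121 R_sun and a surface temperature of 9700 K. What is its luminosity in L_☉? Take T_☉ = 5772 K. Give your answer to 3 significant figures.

L/L_☉ = (R/R_☉)² (T/T_☉)⁴ = (121)² × (9700/5772)⁴
       = 1.464×10^4 × (1.681)⁴ = 1.464×10^4 × 7.976 = 1.168×10^5.

1.17×10^5 L_☉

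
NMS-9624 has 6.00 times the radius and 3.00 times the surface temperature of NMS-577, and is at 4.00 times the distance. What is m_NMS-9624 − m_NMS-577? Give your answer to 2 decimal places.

-5.65

L_NMS-9624/L_NMS-577 = (6.00)²(3.00)⁴ = 2916.
F_NMS-9624/F_NMS-577 = (L_NMS-9624/L_NMS-577)/(d_NMS-9624/d_NMS-577)² = 2916/16.00 = 182.2.
m_NMS-9624 − m_NMS-577 = −2.5 log₁₀(182.2) = -5.65.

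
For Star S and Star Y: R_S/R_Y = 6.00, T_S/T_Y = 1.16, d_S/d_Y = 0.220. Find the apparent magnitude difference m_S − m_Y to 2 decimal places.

-7.82

L_S/L_Y = (6.00)²(1.16)⁴ = 65.18.
F_S/F_Y = (L_S/L_Y)/(d_S/d_Y)² = 65.18/0.04840 = 1347.
m_S − m_Y = −2.5 log₁₀(1347) = -7.82.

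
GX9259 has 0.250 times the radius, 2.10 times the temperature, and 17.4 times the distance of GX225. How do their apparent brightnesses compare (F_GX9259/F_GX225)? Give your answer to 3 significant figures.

L_GX9259/L_GX225 = (R_GX9259/R_GX225)²(T_GX9259/T_GX225)⁴ = (0.250)² × (2.10)⁴ = 1.216.
F_GX9259/F_GX225 = (L_GX9259/L_GX225)/(d_GX9259/d_GX225)² = 1.216 / (17.4)² = 0.004015.

0.00401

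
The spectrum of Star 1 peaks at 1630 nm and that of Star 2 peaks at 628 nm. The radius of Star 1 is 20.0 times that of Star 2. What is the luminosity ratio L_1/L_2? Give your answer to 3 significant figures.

Wien's law gives T ∝ 1/λ_max, so T_1/T_2 = λ_2/λ_1 = 628/1630 = 0.3853.
Then L ∝ R²T⁴ gives L_1/L_2 = (20.0)² × (0.3853)⁴ = 400.0 × 0.02203 = 8.813.

8.81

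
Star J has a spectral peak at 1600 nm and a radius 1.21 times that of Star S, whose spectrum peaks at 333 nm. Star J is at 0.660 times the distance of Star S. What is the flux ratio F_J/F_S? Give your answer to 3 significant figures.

Wien's law: T_J/T_S = λ_S/λ_J = 333/1600 = 0.2081.
L_J/L_S = (R_J/R_S)²(T_J/T_S)⁴ = (1.21)²(0.2081)⁴ = 0.002747.
F_J/F_S = (L_J/L_S)/(d_J/d_S)² = 0.002747/(0.660)² = 0.006306.

0.00631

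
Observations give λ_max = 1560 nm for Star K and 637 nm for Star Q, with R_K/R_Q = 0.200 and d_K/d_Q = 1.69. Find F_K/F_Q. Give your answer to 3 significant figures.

3.89×10^-4

Wien's law: T_K/T_Q = λ_Q/λ_K = 637/1560 = 0.4083.
L_K/L_Q = (R_K/R_Q)²(T_K/T_Q)⁴ = (0.200)²(0.4083)⁴ = 0.001112.
F_K/F_Q = (L_K/L_Q)/(d_K/d_Q)² = 0.001112/(1.69)² = 3.894×10^-4.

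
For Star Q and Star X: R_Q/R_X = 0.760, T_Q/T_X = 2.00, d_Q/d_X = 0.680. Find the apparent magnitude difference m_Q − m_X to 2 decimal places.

L_Q/L_X = (0.760)²(2.00)⁴ = 9.242.
F_Q/F_X = (L_Q/L_X)/(d_Q/d_X)² = 9.242/0.4624 = 19.99.
m_Q − m_X = −2.5 log₁₀(19.99) = -3.25.

-3.25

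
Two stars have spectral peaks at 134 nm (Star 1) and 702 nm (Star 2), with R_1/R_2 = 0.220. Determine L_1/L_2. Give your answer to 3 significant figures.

36.5

Wien's law gives T ∝ 1/λ_max, so T_1/T_2 = λ_2/λ_1 = 702/134 = 5.239.
Then L ∝ R²T⁴ gives L_1/L_2 = (0.220)² × (5.239)⁴ = 0.04840 × 753.2 = 36.46.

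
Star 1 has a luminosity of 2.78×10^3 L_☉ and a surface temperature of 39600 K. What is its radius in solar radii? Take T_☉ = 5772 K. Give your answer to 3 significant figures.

R/R_☉ = √(L/L_☉) / (T/T_☉)² = √(2.78×10^3) / (6.861)²
       = 52.73 / 47.07 = 1.120.

1.12 solar radii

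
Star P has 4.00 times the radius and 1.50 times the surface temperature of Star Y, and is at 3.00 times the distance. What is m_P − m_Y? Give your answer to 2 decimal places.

-2.39

L_P/L_Y = (4.00)²(1.50)⁴ = 81.00.
F_P/F_Y = (L_P/L_Y)/(d_P/d_Y)² = 81.00/9.000 = 9.000.
m_P − m_Y = −2.5 log₁₀(9.000) = -2.39.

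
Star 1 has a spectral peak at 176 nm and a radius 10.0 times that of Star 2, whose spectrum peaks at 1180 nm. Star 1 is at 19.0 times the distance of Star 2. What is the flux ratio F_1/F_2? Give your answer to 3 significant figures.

560

Wien's law: T_1/T_2 = λ_2/λ_1 = 1180/176 = 6.705.
L_1/L_2 = (R_1/R_2)²(T_1/T_2)⁴ = (10.0)²(6.705)⁴ = 2.021×10^5.
F_1/F_2 = (L_1/L_2)/(d_1/d_2)² = 2.021×10^5/(19.0)² = 559.7.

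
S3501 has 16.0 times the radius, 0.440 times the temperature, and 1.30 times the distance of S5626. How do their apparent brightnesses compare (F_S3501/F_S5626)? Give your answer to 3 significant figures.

L_S3501/L_S5626 = (R_S3501/R_S5626)²(T_S3501/T_S5626)⁴ = (16.0)² × (0.440)⁴ = 9.595.
F_S3501/F_S5626 = (L_S3501/L_S5626)/(d_S3501/d_S5626)² = 9.595 / (1.30)² = 5.678.

5.68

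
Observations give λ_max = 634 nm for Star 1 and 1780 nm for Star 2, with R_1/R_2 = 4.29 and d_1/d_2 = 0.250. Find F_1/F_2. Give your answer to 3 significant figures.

Wien's law: T_1/T_2 = λ_2/λ_1 = 1780/634 = 2.808.
L_1/L_2 = (R_1/R_2)²(T_1/T_2)⁴ = (4.29)²(2.808)⁴ = 1144.
F_1/F_2 = (L_1/L_2)/(d_1/d_2)² = 1144/(0.250)² = 1.830×10^4.

1.83×10^4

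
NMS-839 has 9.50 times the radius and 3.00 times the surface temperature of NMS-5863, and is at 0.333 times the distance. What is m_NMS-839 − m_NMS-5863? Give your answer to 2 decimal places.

-12.05

L_NMS-839/L_NMS-5863 = (9.50)²(3.00)⁴ = 7310.
F_NMS-839/F_NMS-5863 = (L_NMS-839/L_NMS-5863)/(d_NMS-839/d_NMS-5863)² = 7310/0.1109 = 6.592×10^4.
m_NMS-839 − m_NMS-5863 = −2.5 log₁₀(6.592×10^4) = -12.05.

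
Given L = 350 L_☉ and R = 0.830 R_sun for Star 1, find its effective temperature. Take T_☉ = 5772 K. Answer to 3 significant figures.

T/T_☉ = (L/L_☉)^(1/4) / (R/R_☉)^(1/2)
T = 5772 × (350)^(1/4) / √(0.830) = 5772 × 4.325 / 0.9110 = 2.740×10^4 K.

2.74×10^4 K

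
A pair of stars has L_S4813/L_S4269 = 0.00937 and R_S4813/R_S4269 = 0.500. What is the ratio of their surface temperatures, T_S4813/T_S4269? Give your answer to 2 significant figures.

0.44

L ∝ R²T⁴ gives T ∝ (L/R²)^(1/4), so
T_S4813/T_S4269 = (0.00937 / 0.500²)^(1/4) = (0.03748)^(1/4) = 0.4400.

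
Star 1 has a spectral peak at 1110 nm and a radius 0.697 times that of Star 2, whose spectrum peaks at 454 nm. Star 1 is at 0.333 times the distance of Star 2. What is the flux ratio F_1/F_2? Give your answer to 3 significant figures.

Wien's law: T_1/T_2 = λ_2/λ_1 = 454/1110 = 0.4090.
L_1/L_2 = (R_1/R_2)²(T_1/T_2)⁴ = (0.697)²(0.4090)⁴ = 0.01360.
F_1/F_2 = (L_1/L_2)/(d_1/d_2)² = 0.01360/(0.333)² = 0.1226.

0.123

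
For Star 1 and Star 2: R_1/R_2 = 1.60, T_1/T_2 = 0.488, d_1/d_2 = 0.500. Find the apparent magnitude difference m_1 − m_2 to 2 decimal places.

0.59

L_1/L_2 = (1.60)²(0.488)⁴ = 0.1452.
F_1/F_2 = (L_1/L_2)/(d_1/d_2)² = 0.1452/0.2500 = 0.5807.
m_1 − m_2 = −2.5 log₁₀(0.5807) = 0.59.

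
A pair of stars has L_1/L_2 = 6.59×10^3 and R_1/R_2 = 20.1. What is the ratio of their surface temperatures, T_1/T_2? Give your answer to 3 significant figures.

L ∝ R²T⁴ gives T ∝ (L/R²)^(1/4), so
T_1/T_2 = (6.59×10^3 / 20.1²)^(1/4) = (16.31)^(1/4) = 2.010.

2.01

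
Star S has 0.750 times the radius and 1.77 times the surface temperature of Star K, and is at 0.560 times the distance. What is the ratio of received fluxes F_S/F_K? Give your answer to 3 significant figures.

17.6

L_S/L_K = (R_S/R_K)²(T_S/T_K)⁴ = (0.750)² × (1.77)⁴ = 5.521.
F_S/F_K = (L_S/L_K)/(d_S/d_K)² = 5.521 / (0.560)² = 17.61.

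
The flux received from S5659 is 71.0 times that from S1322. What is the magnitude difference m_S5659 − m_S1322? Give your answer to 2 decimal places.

-4.63

m_S5659 − m_S1322 = −2.5 log₁₀(F_S5659/F_S1322) = −2.5 log₁₀(71.0) = −2.5 × (1.851) = -4.628.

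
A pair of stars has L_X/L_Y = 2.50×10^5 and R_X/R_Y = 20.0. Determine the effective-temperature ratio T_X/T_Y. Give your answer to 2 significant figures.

5.0

L ∝ R²T⁴ gives T ∝ (L/R²)^(1/4), so
T_X/T_Y = (2.50×10^5 / 20.0²)^(1/4) = (625.0)^(1/4) = 5.000.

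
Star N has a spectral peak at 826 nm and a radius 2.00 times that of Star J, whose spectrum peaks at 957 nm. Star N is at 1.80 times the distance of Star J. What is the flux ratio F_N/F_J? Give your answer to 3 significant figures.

2.22

Wien's law: T_N/T_J = λ_J/λ_N = 957/826 = 1.159.
L_N/L_J = (R_N/R_J)²(T_N/T_J)⁴ = (2.00)²(1.159)⁴ = 7.208.
F_N/F_J = (L_N/L_J)/(d_N/d_J)² = 7.208/(1.80)² = 2.225.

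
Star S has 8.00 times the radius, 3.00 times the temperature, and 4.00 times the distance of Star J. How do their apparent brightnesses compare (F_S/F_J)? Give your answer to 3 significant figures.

L_S/L_J = (R_S/R_J)²(T_S/T_J)⁴ = (8.00)² × (3.00)⁴ = 5184.
F_S/F_J = (L_S/L_J)/(d_S/d_J)² = 5184 / (4.00)² = 324.0.

324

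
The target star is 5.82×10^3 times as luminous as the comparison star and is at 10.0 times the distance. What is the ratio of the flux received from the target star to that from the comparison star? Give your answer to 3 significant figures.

58.2

F = L/(4πd²), so F_t/F_c = (L_t/L_c) / (d_t/d_c)²
= 5.82×10^3 / (10.0)² = 5.82×10^3 / 100.0 = 58.20.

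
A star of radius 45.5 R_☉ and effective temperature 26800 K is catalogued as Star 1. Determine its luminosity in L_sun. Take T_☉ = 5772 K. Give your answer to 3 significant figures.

9.62×10^5 L_sun

L/L_☉ = (R/R_☉)² (T/T_☉)⁴ = (45.5)² × (26800/5772)⁴
       = 2070 × (4.643)⁴ = 2070 × 464.8 = 9.622×10^5.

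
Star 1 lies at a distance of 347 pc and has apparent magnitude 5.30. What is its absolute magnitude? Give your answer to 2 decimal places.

-2.40

M = m − 5 log₁₀(d/10 pc) = 5.30 − 5 log₁₀(347/10)
  = 5.30 − 5 × 1.540 = 5.30 − 7.70 = -2.40.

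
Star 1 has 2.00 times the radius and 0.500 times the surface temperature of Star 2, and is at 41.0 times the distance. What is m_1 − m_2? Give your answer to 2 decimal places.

L_1/L_2 = (2.00)²(0.500)⁴ = 0.2500.
F_1/F_2 = (L_1/L_2)/(d_1/d_2)² = 0.2500/1681 = 1.487×10^-4.
m_1 − m_2 = −2.5 log₁₀(1.487×10^-4) = 9.57.

9.57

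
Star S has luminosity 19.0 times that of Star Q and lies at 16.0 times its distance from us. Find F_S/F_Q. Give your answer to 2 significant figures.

F = L/(4πd²), so F_S/F_Q = (L_S/L_Q) / (d_S/d_Q)²
= 19.0 / (16.0)² = 19.0 / 256.0 = 0.07422.

0.074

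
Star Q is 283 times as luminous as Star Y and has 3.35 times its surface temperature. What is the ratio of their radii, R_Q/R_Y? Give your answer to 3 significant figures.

1.50

L ∝ R²T⁴ gives R ∝ √L / T², so
R_Q/R_Y = √(283) / (3.35)² = 16.82 / 11.22 = 1.499.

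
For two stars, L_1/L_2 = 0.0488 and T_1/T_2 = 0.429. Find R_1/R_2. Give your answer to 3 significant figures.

1.20

L ∝ R²T⁴ gives R ∝ √L / T², so
R_1/R_2 = √(0.0488) / (0.429)² = 0.2209 / 0.1840 = 1.200.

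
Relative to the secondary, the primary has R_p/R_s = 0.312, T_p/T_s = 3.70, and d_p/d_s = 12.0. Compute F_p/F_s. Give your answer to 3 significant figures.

L_p/L_s = (R_p/R_s)²(T_p/T_s)⁴ = (0.312)² × (3.70)⁴ = 18.24.
F_p/F_s = (L_p/L_s)/(d_p/d_s)² = 18.24 / (12.0)² = 0.1267.

0.127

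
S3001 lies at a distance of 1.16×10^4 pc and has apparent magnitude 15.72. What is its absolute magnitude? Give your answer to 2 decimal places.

M = m − 5 log₁₀(d/10 pc) = 15.72 − 5 log₁₀(1.16×10^4/10)
  = 15.72 − 5 × 3.064 = 15.72 − 15.32 = 0.40.

0.40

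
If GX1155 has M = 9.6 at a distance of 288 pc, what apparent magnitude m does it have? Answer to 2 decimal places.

16.90

m = M + 5 log₁₀(d/10 pc) = 9.6 + 5 log₁₀(288/10)
  = 9.6 + 5 × 1.459 = 9.6 + 7.30 = 16.90.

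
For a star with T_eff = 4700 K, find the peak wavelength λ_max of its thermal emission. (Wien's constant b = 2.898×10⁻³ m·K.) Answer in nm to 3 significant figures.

λ_max = b/T = 2.898×10⁻³ / 4700 = 6.17×10^-7 m = 616.6 nm.

617 nm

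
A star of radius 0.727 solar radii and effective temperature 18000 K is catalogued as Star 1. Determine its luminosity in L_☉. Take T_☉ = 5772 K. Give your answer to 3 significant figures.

50.0 L_☉

L/L_☉ = (R/R_☉)² (T/T_☉)⁴ = (0.727)² × (18000/5772)⁴
       = 0.5285 × (3.119)⁴ = 0.5285 × 94.58 = 49.99.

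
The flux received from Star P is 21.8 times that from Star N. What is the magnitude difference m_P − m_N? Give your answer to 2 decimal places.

m_P − m_N = −2.5 log₁₀(F_P/F_N) = −2.5 log₁₀(21.8) = −2.5 × (1.338) = -3.346.

-3.35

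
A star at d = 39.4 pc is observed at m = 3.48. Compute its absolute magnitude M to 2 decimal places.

0.50

M = m − 5 log₁₀(d/10 pc) = 3.48 − 5 log₁₀(39.4/10)
  = 3.48 − 5 × 0.595 = 3.48 − 2.98 = 0.50.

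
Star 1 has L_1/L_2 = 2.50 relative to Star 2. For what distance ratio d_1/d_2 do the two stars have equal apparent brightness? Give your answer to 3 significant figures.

Equal flux requires L_1/d_1² = L_2/d_2², so d_1/d_2 = √(L_1/L_2)
= √(2.50) = 1.581.

1.58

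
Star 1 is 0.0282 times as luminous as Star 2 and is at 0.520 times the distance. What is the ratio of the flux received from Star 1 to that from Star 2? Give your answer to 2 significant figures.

F = L/(4πd²), so F_1/F_2 = (L_1/L_2) / (d_1/d_2)²
= 0.0282 / (0.520)² = 0.0282 / 0.2704 = 0.1043.

0.10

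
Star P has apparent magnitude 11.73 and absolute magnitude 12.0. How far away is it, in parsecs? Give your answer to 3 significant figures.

8.83 pc

m − M = 5 log₁₀(d/10 pc)
11.73 − (12.0) = -0.27 = 5 log₁₀(d/10)
d = 10 × 10^(-0.27/5) = 10 × 10^-0.054 = 8.831 pc.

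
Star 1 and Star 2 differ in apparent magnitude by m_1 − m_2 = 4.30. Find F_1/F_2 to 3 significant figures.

0.0191

F_1/F_2 = 10^(−(m_1 − m_2)/2.5) = 10^(-4.30/2.5) = 10^-1.720 = 0.01905.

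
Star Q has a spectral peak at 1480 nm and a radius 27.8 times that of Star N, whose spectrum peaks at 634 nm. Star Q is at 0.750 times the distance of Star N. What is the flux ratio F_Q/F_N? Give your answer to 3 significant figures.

46.3

Wien's law: T_Q/T_N = λ_N/λ_Q = 634/1480 = 0.4284.
L_Q/L_N = (R_Q/R_N)²(T_Q/T_N)⁴ = (27.8)²(0.4284)⁴ = 26.03.
F_Q/F_N = (L_Q/L_N)/(d_Q/d_N)² = 26.03/(0.750)² = 46.27.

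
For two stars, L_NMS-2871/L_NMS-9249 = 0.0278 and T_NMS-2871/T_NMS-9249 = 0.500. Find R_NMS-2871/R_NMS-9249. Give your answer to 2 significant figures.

L ∝ R²T⁴ gives R ∝ √L / T², so
R_NMS-2871/R_NMS-9249 = √(0.0278) / (0.500)² = 0.1667 / 0.2500 = 0.6669.

0.67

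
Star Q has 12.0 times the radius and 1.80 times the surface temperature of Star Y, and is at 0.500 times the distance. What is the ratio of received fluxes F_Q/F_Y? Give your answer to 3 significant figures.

6.05×10^3

L_Q/L_Y = (R_Q/R_Y)²(T_Q/T_Y)⁴ = (12.0)² × (1.80)⁴ = 1512.
F_Q/F_Y = (L_Q/L_Y)/(d_Q/d_Y)² = 1512 / (0.500)² = 6047.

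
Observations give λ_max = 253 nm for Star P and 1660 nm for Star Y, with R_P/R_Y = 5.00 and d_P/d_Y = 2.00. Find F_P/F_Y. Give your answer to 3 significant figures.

1.16×10^4

Wien's law: T_P/T_Y = λ_Y/λ_P = 1660/253 = 6.561.
L_P/L_Y = (R_P/R_Y)²(T_P/T_Y)⁴ = (5.00)²(6.561)⁴ = 4.633×10^4.
F_P/F_Y = (L_P/L_Y)/(d_P/d_Y)² = 4.633×10^4/(2.00)² = 1.158×10^4.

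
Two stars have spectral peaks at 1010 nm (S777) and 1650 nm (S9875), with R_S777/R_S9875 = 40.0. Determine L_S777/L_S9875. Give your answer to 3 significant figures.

Wien's law gives T ∝ 1/λ_max, so T_S777/T_S9875 = λ_S9875/λ_S777 = 1650/1010 = 1.634.
Then L ∝ R²T⁴ gives L_S777/L_S9875 = (40.0)² × (1.634)⁴ = 1600 × 7.123 = 1.140×10^4.

1.14×10^4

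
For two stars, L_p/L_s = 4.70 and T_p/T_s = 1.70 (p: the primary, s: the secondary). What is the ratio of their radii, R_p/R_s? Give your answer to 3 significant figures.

0.750

L ∝ R²T⁴ gives R ∝ √L / T², so
R_p/R_s = √(4.70) / (1.70)² = 2.168 / 2.890 = 0.7502.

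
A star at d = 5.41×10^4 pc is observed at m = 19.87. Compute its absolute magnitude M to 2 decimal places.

1.20

M = m − 5 log₁₀(d/10 pc) = 19.87 − 5 log₁₀(5.41×10^4/10)
  = 19.87 − 5 × 3.733 = 19.87 − 18.67 = 1.20.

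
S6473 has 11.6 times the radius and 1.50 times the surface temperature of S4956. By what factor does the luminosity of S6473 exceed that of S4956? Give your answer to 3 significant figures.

681

From the Stefan–Boltzmann law, L ∝ R²T⁴, so
L_S6473/L_S4956 = (R_S6473/R_S4956)² (T_S6473/T_S4956)⁴ = (11.6)² × (1.50)⁴ = 134.6 × 5.062 = 681.2.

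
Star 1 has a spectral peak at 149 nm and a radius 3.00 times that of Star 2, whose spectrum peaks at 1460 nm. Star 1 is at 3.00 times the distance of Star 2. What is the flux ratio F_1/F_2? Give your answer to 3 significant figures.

9.22×10^3

Wien's law: T_1/T_2 = λ_2/λ_1 = 1460/149 = 9.799.
L_1/L_2 = (R_1/R_2)²(T_1/T_2)⁴ = (3.00)²(9.799)⁴ = 8.297×10^4.
F_1/F_2 = (L_1/L_2)/(d_1/d_2)² = 8.297×10^4/(3.00)² = 9219.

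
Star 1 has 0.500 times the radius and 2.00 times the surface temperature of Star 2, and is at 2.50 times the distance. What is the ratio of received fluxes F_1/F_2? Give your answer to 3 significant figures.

0.640

L_1/L_2 = (R_1/R_2)²(T_1/T_2)⁴ = (0.500)² × (2.00)⁴ = 4.000.
F_1/F_2 = (L_1/L_2)/(d_1/d_2)² = 4.000 / (2.50)² = 0.6400.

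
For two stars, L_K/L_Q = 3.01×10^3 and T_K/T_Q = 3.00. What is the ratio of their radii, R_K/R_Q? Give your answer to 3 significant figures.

6.10

L ∝ R²T⁴ gives R ∝ √L / T², so
R_K/R_Q = √(3.01×10^3) / (3.00)² = 54.86 / 9.000 = 6.096.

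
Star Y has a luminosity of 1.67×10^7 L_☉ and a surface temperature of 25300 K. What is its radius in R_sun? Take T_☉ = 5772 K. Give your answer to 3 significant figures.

213 R_sun

R/R_☉ = √(L/L_☉) / (T/T_☉)² = √(1.67×10^7) / (4.383)²
       = 4087 / 19.21 = 212.7.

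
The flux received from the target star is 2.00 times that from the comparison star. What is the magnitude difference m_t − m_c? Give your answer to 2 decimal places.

m_t − m_c = −2.5 log₁₀(F_t/F_c) = −2.5 log₁₀(2.00) = −2.5 × (0.301) = -0.753.

-0.75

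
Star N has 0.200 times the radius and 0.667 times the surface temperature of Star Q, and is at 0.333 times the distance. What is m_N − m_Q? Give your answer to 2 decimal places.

2.87

L_N/L_Q = (0.200)²(0.667)⁴ = 0.007917.
F_N/F_Q = (L_N/L_Q)/(d_N/d_Q)² = 0.007917/0.1109 = 0.07140.
m_N − m_Q = −2.5 log₁₀(0.07140) = 2.87.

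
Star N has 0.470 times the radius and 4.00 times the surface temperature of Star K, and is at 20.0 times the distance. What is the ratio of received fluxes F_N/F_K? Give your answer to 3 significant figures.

0.141

L_N/L_K = (R_N/R_K)²(T_N/T_K)⁴ = (0.470)² × (4.00)⁴ = 56.55.
F_N/F_K = (L_N/L_K)/(d_N/d_K)² = 56.55 / (20.0)² = 0.1414.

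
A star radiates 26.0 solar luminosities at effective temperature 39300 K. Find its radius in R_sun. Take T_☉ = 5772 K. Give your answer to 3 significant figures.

R/R_☉ = √(L/L_☉) / (T/T_☉)² = √(26.0) / (6.809)²
       = 5.099 / 46.36 = 0.1100.

0.110 R_sun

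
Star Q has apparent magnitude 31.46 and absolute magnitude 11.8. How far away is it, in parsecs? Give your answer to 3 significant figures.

8.55×10^4 pc

m − M = 5 log₁₀(d/10 pc)
31.46 − (11.8) = 19.66 = 5 log₁₀(d/10)
d = 10 × 10^(19.66/5) = 10 × 10^3.932 = 8.551×10^4 pc.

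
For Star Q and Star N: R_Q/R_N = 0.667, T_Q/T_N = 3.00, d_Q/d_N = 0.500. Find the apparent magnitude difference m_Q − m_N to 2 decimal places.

-5.40

L_Q/L_N = (0.667)²(3.00)⁴ = 36.04.
F_Q/F_N = (L_Q/L_N)/(d_Q/d_N)² = 36.04/0.2500 = 144.1.
m_Q − m_N = −2.5 log₁₀(144.1) = -5.40.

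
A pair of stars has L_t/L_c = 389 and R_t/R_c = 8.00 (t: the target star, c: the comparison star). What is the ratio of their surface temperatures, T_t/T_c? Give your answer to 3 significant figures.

1.57

L ∝ R²T⁴ gives T ∝ (L/R²)^(1/4), so
T_t/T_c = (389 / 8.00²)^(1/4) = (6.078)^(1/4) = 1.570.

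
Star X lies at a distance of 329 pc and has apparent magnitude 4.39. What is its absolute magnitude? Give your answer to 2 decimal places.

-3.20

M = m − 5 log₁₀(d/10 pc) = 4.39 − 5 log₁₀(329/10)
  = 4.39 − 5 × 1.517 = 4.39 − 7.59 = -3.20.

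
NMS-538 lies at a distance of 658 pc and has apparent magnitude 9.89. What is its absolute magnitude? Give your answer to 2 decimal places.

M = m − 5 log₁₀(d/10 pc) = 9.89 − 5 log₁₀(658/10)
  = 9.89 − 5 × 1.818 = 9.89 − 9.09 = 0.80.

0.80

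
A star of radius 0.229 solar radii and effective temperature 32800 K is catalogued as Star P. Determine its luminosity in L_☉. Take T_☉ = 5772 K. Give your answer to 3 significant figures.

54.7 L_☉

L/L_☉ = (R/R_☉)² (T/T_☉)⁴ = (0.229)² × (32800/5772)⁴
       = 0.05244 × (5.683)⁴ = 0.05244 × 1043 = 54.68.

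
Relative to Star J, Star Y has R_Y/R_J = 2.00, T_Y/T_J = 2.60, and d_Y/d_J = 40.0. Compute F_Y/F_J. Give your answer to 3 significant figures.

0.114

L_Y/L_J = (R_Y/R_J)²(T_Y/T_J)⁴ = (2.00)² × (2.60)⁴ = 182.8.
F_Y/F_J = (L_Y/L_J)/(d_Y/d_J)² = 182.8 / (40.0)² = 0.1142.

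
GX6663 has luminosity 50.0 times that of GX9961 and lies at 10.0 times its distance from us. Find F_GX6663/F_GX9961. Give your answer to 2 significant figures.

0.50

F = L/(4πd²), so F_GX6663/F_GX9961 = (L_GX6663/L_GX9961) / (d_GX6663/d_GX9961)²
= 50.0 / (10.0)² = 50.0 / 100.0 = 0.5000.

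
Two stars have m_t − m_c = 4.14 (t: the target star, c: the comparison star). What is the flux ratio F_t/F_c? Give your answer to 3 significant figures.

0.0221

F_t/F_c = 10^(−(m_t − m_c)/2.5) = 10^(-4.14/2.5) = 10^-1.656 = 0.02208.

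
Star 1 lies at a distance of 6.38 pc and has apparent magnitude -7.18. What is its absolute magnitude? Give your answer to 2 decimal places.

M = m − 5 log₁₀(d/10 pc) = -7.18 − 5 log₁₀(6.38/10)
  = -7.18 − 5 × -0.195 = -7.18 − -0.98 = -6.20.

-6.20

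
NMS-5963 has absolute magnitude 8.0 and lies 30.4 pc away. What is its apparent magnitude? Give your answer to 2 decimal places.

m = M + 5 log₁₀(d/10 pc) = 8.0 + 5 log₁₀(30.4/10)
  = 8.0 + 5 × 0.483 = 8.0 + 2.41 = 10.41.

10.41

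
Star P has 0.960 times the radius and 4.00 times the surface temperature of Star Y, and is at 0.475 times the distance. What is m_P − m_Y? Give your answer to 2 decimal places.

L_P/L_Y = (0.960)²(4.00)⁴ = 235.9.
F_P/F_Y = (L_P/L_Y)/(d_P/d_Y)² = 235.9/0.2256 = 1046.
m_P − m_Y = −2.5 log₁₀(1046) = -7.55.

-7.55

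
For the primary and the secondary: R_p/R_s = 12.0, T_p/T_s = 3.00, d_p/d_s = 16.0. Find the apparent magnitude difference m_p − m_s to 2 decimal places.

-4.15

L_p/L_s = (12.0)²(3.00)⁴ = 1.166×10^4.
F_p/F_s = (L_p/L_s)/(d_p/d_s)² = 1.166×10^4/256.0 = 45.56.
m_p − m_s = −2.5 log₁₀(45.56) = -4.15.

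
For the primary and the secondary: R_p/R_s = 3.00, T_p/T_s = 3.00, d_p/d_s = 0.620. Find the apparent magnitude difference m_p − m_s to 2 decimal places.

L_p/L_s = (3.00)²(3.00)⁴ = 729.0.
F_p/F_s = (L_p/L_s)/(d_p/d_s)² = 729.0/0.3844 = 1896.
m_p − m_s = −2.5 log₁₀(1896) = -8.19.

-8.19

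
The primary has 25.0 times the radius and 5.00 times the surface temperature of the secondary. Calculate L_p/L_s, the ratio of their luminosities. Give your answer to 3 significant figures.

3.91×10^5

From the Stefan–Boltzmann law, L ∝ R²T⁴, so
L_p/L_s = (R_p/R_s)² (T_p/T_s)⁴ = (25.0)² × (5.00)⁴ = 625.0 × 625.0 = 3.906×10^5.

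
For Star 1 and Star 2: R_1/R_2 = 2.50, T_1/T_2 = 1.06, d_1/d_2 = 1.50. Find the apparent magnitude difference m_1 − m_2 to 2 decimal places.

-1.36

L_1/L_2 = (2.50)²(1.06)⁴ = 7.890.
F_1/F_2 = (L_1/L_2)/(d_1/d_2)² = 7.890/2.250 = 3.507.
m_1 − m_2 = −2.5 log₁₀(3.507) = -1.36.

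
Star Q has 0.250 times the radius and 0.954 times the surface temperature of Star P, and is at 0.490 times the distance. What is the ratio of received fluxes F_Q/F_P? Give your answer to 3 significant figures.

0.216

L_Q/L_P = (R_Q/R_P)²(T_Q/T_P)⁴ = (0.250)² × (0.954)⁴ = 0.05177.
F_Q/F_P = (L_Q/L_P)/(d_Q/d_P)² = 0.05177 / (0.490)² = 0.2156.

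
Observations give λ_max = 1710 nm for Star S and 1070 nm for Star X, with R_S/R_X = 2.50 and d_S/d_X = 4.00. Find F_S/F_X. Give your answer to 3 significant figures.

Wien's law: T_S/T_X = λ_X/λ_S = 1070/1710 = 0.6257.
L_S/L_X = (R_S/R_X)²(T_S/T_X)⁴ = (2.50)²(0.6257)⁴ = 0.9581.
F_S/F_X = (L_S/L_X)/(d_S/d_X)² = 0.9581/(4.00)² = 0.05988.

0.0599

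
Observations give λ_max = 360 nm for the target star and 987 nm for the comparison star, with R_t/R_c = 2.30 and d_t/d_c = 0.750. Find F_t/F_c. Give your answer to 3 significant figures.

531

Wien's law: T_t/T_c = λ_c/λ_t = 987/360 = 2.742.
L_t/L_c = (R_t/R_c)²(T_t/T_c)⁴ = (2.30)²(2.742)⁴ = 298.9.
F_t/F_c = (L_t/L_c)/(d_t/d_c)² = 298.9/(0.750)² = 531.4.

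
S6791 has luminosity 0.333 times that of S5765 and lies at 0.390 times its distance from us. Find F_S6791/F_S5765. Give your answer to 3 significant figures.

F = L/(4πd²), so F_S6791/F_S5765 = (L_S6791/L_S5765) / (d_S6791/d_S5765)²
= 0.333 / (0.390)² = 0.333 / 0.1521 = 2.189.

2.19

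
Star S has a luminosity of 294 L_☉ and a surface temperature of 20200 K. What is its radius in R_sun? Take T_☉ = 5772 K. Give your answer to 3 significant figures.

1.40 R_sun

R/R_☉ = √(L/L_☉) / (T/T_☉)² = √(294) / (3.500)²
       = 17.15 / 12.25 = 1.400.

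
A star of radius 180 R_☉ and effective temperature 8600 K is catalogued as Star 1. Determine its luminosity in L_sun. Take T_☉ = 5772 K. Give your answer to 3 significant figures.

L/L_☉ = (R/R_☉)² (T/T_☉)⁴ = (180)² × (8600/5772)⁴
       = 3.240×10^4 × (1.490)⁴ = 3.240×10^4 × 4.928 = 1.597×10^5.

1.60×10^5 L_sun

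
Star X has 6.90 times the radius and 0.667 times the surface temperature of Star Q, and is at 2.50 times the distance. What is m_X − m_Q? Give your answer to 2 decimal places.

L_X/L_Q = (6.90)²(0.667)⁴ = 9.423.
F_X/F_Q = (L_X/L_Q)/(d_X/d_Q)² = 9.423/6.250 = 1.508.
m_X − m_Q = −2.5 log₁₀(1.508) = -0.45.

-0.45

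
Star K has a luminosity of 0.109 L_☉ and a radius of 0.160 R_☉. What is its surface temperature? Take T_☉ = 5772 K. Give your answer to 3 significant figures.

8.29×10^3 K

T/T_☉ = (L/L_☉)^(1/4) / (R/R_☉)^(1/2)
T = 5772 × (0.109)^(1/4) / √(0.160) = 5772 × 0.5746 / 0.4000 = 8291 K.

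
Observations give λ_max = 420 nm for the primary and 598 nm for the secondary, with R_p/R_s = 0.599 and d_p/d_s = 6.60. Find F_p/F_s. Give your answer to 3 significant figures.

Wien's law: T_p/T_s = λ_s/λ_p = 598/420 = 1.424.
L_p/L_s = (R_p/R_s)²(T_p/T_s)⁴ = (0.599)²(1.424)⁴ = 1.475.
F_p/F_s = (L_p/L_s)/(d_p/d_s)² = 1.475/(6.60)² = 0.03385.

0.0339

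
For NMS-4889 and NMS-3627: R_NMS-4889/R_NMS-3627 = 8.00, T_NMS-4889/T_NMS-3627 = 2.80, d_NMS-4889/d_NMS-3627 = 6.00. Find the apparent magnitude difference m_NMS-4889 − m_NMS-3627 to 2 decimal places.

L_NMS-4889/L_NMS-3627 = (8.00)²(2.80)⁴ = 3934.
F_NMS-4889/F_NMS-3627 = (L_NMS-4889/L_NMS-3627)/(d_NMS-4889/d_NMS-3627)² = 3934/36.00 = 109.3.
m_NMS-4889 − m_NMS-3627 = −2.5 log₁₀(109.3) = -5.10.

-5.10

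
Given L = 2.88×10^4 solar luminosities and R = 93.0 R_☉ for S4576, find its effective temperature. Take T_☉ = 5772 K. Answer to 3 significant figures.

7.80×10^3 K

T/T_☉ = (L/L_☉)^(1/4) / (R/R_☉)^(1/2)
T = 5772 × (2.88×10^4)^(1/4) / √(93.0) = 5772 × 13.03 / 9.644 = 7797 K.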